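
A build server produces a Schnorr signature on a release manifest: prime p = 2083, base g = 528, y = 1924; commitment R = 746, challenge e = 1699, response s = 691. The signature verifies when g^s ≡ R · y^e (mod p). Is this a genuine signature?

g^s mod p:
528^691 mod 2083 = 1400
R · y^e mod p:
1924^1699 mod 2083 = 114
746·114 = 85044 ≡ 1724 (mod 2083)
1400 ≠ 1724; the check fails.

forged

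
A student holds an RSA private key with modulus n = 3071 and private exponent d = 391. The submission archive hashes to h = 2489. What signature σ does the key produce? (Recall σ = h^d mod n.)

2489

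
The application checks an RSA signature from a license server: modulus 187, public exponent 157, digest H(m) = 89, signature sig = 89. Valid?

yes

sig^2 ≡ 89^2 = 7921 ≡ 67
sig^4 ≡ 67^2 = 4489 ≡ 1
sig^8 ≡ 1^2 = 1
sig^16 ≡ 1^2 = 1
sig^32 ≡ 1^2 = 1
sig^64 ≡ 1^2 = 1
sig^128 ≡ 1^2 = 1
157 = 128 + 16 + 8 + 4 + 1, so sig^157 ≡ 1·1·1·1·89 ≡ 89 (mod 187)
89 = H(m), so the signature checks out.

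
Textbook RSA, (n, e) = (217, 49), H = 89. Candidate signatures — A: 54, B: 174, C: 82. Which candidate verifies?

Candidate A: Squares mod 217: 54^1≡54, 54^2≡95, 54^4≡128, 54^8≡109, 54^16≡163, 54^32≡95; 49 = 32 + 16 + 1, so 54^49 ≡ 95·163·54 ≡ 89 (mod 217)
  → matches H = 89
Candidate B: Squares mod 217: 174^1≡174, 174^2≡113, 174^4≡183, 174^8≡71, 174^16≡50, 174^32≡113; 49 = 32 + 16 + 1, so 174^49 ≡ 113·50·174 ≡ 90 (mod 217)
Candidate C: Squares mod 217: 82^1≡82, 82^2≡214, 82^4≡9, 82^8≡81, 82^16≡51, 82^32≡214; 49 = 32 + 16 + 1, so 82^49 ≡ 214·51·82 ≡ 40 (mod 217)

A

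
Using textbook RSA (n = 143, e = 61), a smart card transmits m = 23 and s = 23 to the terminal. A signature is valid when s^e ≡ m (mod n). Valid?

yes

s^2 ≡ 23^2 = 529 ≡ 100
s^4 ≡ 100^2 = 10000 ≡ 133
s^8 ≡ 133^2 = 17689 ≡ 100
s^16 ≡ 100^2 = 10000 ≡ 133
s^32 ≡ 133^2 = 17689 ≡ 100
61 = 32 + 16 + 8 + 4 + 1, so s^61 ≡ 100·133·100·133·23 ≡ 23 (mod 143)
s^61 mod 143 = 23 matches m.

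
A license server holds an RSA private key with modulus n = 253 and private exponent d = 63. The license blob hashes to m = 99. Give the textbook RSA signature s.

11

m^2 ≡ 99^2 = 9801 ≡ 187
m^4 ≡ 187^2 = 34969 ≡ 55
m^8 ≡ 55^2 = 3025 ≡ 242
m^16 ≡ 242^2 = 58564 ≡ 121
m^32 ≡ 121^2 = 14641 ≡ 220
63 = 32 + 16 + 8 + 4 + 2 + 1, so m^63 ≡ 220·121·242·55·187·99 ≡ 11 (mod 253)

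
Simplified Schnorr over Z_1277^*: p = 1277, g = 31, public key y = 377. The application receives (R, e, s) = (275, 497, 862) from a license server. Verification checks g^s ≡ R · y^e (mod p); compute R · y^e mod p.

652

377^2 = 142129 ≡ 382
377^4 ≡ 382^2 = 145924 ≡ 346
377^8 ≡ 346^2 = 119716 ≡ 955
377^16 ≡ 955^2 = 912025 ≡ 247
377^32 ≡ 247^2 = 61009 ≡ 990
377^64 ≡ 990^2 = 980100 ≡ 641
377^128 ≡ 641^2 = 410881 ≡ 964
377^256 ≡ 964^2 = 929296 ≡ 917
497 = 256 + 128 + 64 + 32 + 16 + 1, so 377^497 ≡ 917·964·641·990·247·377 ≡ 346 (mod 1277)
R · y^e ≡ 275·346 = 95150 ≡ 652 (mod 1277)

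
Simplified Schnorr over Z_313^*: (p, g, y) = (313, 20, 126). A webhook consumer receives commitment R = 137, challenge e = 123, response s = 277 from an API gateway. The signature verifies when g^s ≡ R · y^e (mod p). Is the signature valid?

g^s mod p:
Squares mod 313: 20^1≡20, 20^2≡87, 20^4≡57, 20^8≡119, 20^16≡76, 20^32≡142, 20^64≡132, 20^128≡209, 20^256≡174
277 = 256 + 16 + 4 + 1, so 20^277 ≡ 174·76·57·20 ≡ 28 (mod 313)
R · y^e mod p:
Squares mod 313: 126^1≡126, 126^2≡226, 126^4≡57, 126^8≡119, 126^16≡76, 126^32≡142, 126^64≡132
123 = 64 + 32 + 16 + 8 + 2 + 1, so 126^123 ≡ 132·142·76·119·226·126 ≡ 135 (mod 313)
137·135 = 18495 ≡ 28 (mod 313)
28 ≡ 28 (mod 313); signature holds.

valid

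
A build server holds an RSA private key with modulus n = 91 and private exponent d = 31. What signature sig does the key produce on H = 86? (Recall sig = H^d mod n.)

H^2 ≡ 86^2 = 7396 ≡ 25
H^4 ≡ 25^2 = 625 ≡ 79
H^8 ≡ 79^2 = 6241 ≡ 53
H^16 ≡ 53^2 = 2809 ≡ 79
31 = 16 + 8 + 4 + 2 + 1, so H^31 ≡ 79·53·79·25·86 ≡ 44 (mod 91)

44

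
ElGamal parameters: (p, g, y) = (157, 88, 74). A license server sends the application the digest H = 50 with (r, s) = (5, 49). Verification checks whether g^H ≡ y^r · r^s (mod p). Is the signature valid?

Left side g^H mod p:
Squares mod 157: 88^1≡88, 88^2≡51, 88^4≡89, 88^8≡71, 88^16≡17, 88^32≡132
50 = 32 + 16 + 2, so 88^50 ≡ 132·17·51 ≡ 148 (mod 157)
Right side y^r · r^s mod p:
Squares mod 157: 74^1≡74, 74^2≡138, 74^4≡47
5 = 4 + 1, so 74^5 ≡ 47·74 ≡ 24 (mod 157)
Squares mod 157: 5^1≡5, 5^2≡25, 5^4≡154, 5^8≡9, 5^16≡81, 5^32≡124
49 = 32 + 16 + 1, so 5^49 ≡ 124·81·5 ≡ 137 (mod 157)
24·137 = 3288 ≡ 148 (mod 157)
148 ≡ 148 (mod 157), so the signature is genuine.

valid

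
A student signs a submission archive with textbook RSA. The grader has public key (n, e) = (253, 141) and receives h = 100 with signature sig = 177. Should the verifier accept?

sig^2 ≡ 177^2 = 31329 ≡ 210
sig^4 ≡ 210^2 = 44100 ≡ 78
sig^8 ≡ 78^2 = 6084 ≡ 12
sig^16 ≡ 12^2 = 144
sig^32 ≡ 144^2 = 20736 ≡ 243
sig^64 ≡ 243^2 = 59049 ≡ 100
sig^128 ≡ 100^2 = 10000 ≡ 133
141 = 128 + 8 + 4 + 1, so sig^141 ≡ 133·12·78·177 ≡ 100 (mod 253)
sig^141 mod 253 = 100 matches h.

accept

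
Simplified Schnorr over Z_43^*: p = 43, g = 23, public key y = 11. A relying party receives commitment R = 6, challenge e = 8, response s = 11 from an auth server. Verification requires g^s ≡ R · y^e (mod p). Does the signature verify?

g^s mod p:
Squares mod 43: 23^1≡23, 23^2≡13, 23^4≡40, 23^8≡9
11 = 8 + 2 + 1, so 23^11 ≡ 9·13·23 ≡ 25 (mod 43)
R · y^e mod p:
Squares mod 43: 11^1≡11, 11^2≡35, 11^4≡21, 11^8≡11
11^8 ≡ 11 (mod 43)
6·11 = 66 ≡ 23 (mod 43)
25 ≠ 23; the check fails.

does not verify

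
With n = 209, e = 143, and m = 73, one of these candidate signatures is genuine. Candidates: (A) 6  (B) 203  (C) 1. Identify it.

Candidate A: 6^143 mod 209 = 73
  → matches m = 73
Candidate B: 203^143 mod 209 = 136
Candidate C: 1^143 mod 209 = 1

A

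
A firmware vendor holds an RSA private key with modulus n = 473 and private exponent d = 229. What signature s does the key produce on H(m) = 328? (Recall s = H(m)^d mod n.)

(H(m))^2 ≡ 328^2 = 107584 ≡ 213
(H(m))^4 ≡ 213^2 = 45369 ≡ 434
(H(m))^8 ≡ 434^2 = 188356 ≡ 102
(H(m))^16 ≡ 102^2 = 10404 ≡ 471
(H(m))^32 ≡ 471^2 = 221841 ≡ 4
(H(m))^64 ≡ 4^2 = 16
(H(m))^128 ≡ 16^2 = 256
229 = 128 + 64 + 32 + 4 + 1, so (H(m))^229 ≡ 256·16·4·434·328 ≡ 280 (mod 473)

280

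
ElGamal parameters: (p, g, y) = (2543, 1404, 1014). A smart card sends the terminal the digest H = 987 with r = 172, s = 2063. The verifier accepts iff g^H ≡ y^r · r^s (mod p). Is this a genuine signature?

Left side g^H mod p:
Squares mod 2543: 1404^1≡1404, 1404^2≡391, 1404^4≡301, 1404^8≡1596, 1404^16≡1673, 1404^32≡1629, 1404^64≡1292, 1404^128≡1056, 1404^256≡1302, 1404^512≡1566
987 = 512 + 256 + 128 + 64 + 16 + 8 + 2 + 1, so 1404^987 ≡ 1566·1302·1056·1292·1673·1596·391·1404 ≡ 924 (mod 2543)
Right side y^r · r^s mod p:
Squares mod 2543: 1014^1≡1014, 1014^2≡824, 1014^4≡2538, 1014^8≡25, 1014^16≡625, 1014^32≡1546, 1014^64≡2239, 1014^128≡868
172 = 128 + 32 + 8 + 4, so 1014^172 ≡ 868·1546·25·2538 ≡ 366 (mod 2543)
Squares mod 2543: 172^1≡172, 172^2≡1611, 172^4≡1461, 172^8≡944, 172^16≡1086, 172^32≡1987, 172^64≡1433, 172^128≡1288, 172^256≡908, 172^512≡532, 172^1024≡751, 172^2048≡1998
2063 = 2048 + 8 + 4 + 2 + 1, so 172^2063 ≡ 1998·944·1461·1611·172 ≡ 2325 (mod 2543)
366·2325 = 850950 ≡ 1588 (mod 2543)
924 ≠ 1588, so verification fails.

forged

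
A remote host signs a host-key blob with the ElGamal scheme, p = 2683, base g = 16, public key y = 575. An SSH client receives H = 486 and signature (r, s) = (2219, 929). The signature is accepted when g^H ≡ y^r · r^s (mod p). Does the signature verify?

Left side g^H mod p:
16^486 mod 2683 = 2568
Right side y^r · r^s mod p:
575^2219 mod 2683 = 1003
2219^929 mod 2683 = 1110
1003·1110 = 1113330 ≡ 2568 (mod 2683)
2568 ≡ 2568 (mod 2683), so the signature is genuine.

verifies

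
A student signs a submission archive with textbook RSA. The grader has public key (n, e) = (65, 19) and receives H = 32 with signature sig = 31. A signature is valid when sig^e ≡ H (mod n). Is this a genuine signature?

sig^2 ≡ 31^2 = 961 ≡ 51
sig^4 ≡ 51^2 = 2601 ≡ 1
sig^8 ≡ 1^2 = 1
sig^16 ≡ 1^2 = 1
19 = 16 + 2 + 1, so sig^19 ≡ 1·51·31 ≡ 21 (mod 65)
sig^19 mod 65 = 21, but H = 32.

forged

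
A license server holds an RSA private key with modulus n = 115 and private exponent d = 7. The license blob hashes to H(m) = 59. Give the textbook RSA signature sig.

(H(m))^2 ≡ 59^2 = 3481 ≡ 31
(H(m))^4 ≡ 31^2 = 961 ≡ 41
7 = 4 + 2 + 1, so (H(m))^7 ≡ 41·31·59 ≡ 9 (mod 115)

9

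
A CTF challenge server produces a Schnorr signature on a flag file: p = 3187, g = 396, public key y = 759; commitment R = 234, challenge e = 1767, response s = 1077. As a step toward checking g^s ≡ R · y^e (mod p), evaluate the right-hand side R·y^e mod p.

1691

759^2 = 576081 ≡ 2421
759^4 ≡ 2421^2 = 5861241 ≡ 348
759^8 ≡ 348^2 = 121104 ≡ 3185
759^16 ≡ 3185^2 = 10144225 ≡ 4
759^32 ≡ 4^2 = 16
759^64 ≡ 16^2 = 256
759^128 ≡ 256^2 = 65536 ≡ 1796
759^256 ≡ 1796^2 = 3225616 ≡ 372
759^512 ≡ 372^2 = 138384 ≡ 1343
759^1024 ≡ 1343^2 = 1803649 ≡ 2994
1767 = 1024 + 512 + 128 + 64 + 32 + 4 + 2 + 1, so 759^1767 ≡ 2994·1343·1796·256·16·348·2421·759 ≡ 266 (mod 3187)
R · y^e ≡ 234·266 = 62244 ≡ 1691 (mod 3187)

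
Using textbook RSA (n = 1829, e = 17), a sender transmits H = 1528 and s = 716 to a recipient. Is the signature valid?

s^2 ≡ 716^2 = 512656 ≡ 536
s^4 ≡ 536^2 = 287296 ≡ 143
s^8 ≡ 143^2 = 20449 ≡ 330
s^16 ≡ 330^2 = 108900 ≡ 989
17 = 16 + 1, so s^17 ≡ 989·716 ≡ 301 (mod 1829)
301 ≠ 1528, so verification fails.

invalid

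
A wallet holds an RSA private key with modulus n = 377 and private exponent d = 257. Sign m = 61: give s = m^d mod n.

m^2 ≡ 61^2 = 3721 ≡ 328
m^4 ≡ 328^2 = 107584 ≡ 139
m^8 ≡ 139^2 = 19321 ≡ 94
m^16 ≡ 94^2 = 8836 ≡ 165
m^32 ≡ 165^2 = 27225 ≡ 81
m^64 ≡ 81^2 = 6561 ≡ 152
m^128 ≡ 152^2 = 23104 ≡ 107
m^256 ≡ 107^2 = 11449 ≡ 139
257 = 256 + 1, so m^257 ≡ 139·61 ≡ 185 (mod 377)

185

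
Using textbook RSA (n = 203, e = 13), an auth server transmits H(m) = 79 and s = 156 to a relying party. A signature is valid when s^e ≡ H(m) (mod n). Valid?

Squares mod 203: s^1≡156, s^2≡179, s^4≡170, s^8≡74
13 = 8 + 4 + 1, so s^13 ≡ 74·170·156 ≡ 79 (mod 203)
79 = H(m), so the signature checks out.

yes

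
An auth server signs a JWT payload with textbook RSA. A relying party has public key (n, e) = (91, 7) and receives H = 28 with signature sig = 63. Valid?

yes

sig^2 ≡ 63^2 = 3969 ≡ 56
sig^4 ≡ 56^2 = 3136 ≡ 42
7 = 4 + 2 + 1, so sig^7 ≡ 42·56·63 ≡ 28 (mod 91)
sig^7 mod 91 = 28 matches H.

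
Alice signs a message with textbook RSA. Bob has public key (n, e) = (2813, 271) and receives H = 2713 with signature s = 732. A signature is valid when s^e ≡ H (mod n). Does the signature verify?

verifies

s^2 ≡ 732^2 = 535824 ≡ 1354
s^4 ≡ 1354^2 = 1833316 ≡ 2053
s^8 ≡ 2053^2 = 4214809 ≡ 935
s^16 ≡ 935^2 = 874225 ≡ 2195
s^32 ≡ 2195^2 = 4818025 ≡ 2169
s^64 ≡ 2169^2 = 4704561 ≡ 1225
s^128 ≡ 1225^2 = 1500625 ≡ 1296
s^256 ≡ 1296^2 = 1679616 ≡ 255
271 = 256 + 8 + 4 + 2 + 1, so s^271 ≡ 255·935·2053·1354·732 ≡ 2713 (mod 2813)
Since 2713 equals the digest 2713, verification succeeds.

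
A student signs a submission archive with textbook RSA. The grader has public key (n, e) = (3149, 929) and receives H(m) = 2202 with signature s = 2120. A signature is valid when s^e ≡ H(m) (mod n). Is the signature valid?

valid

Squares mod 3149: s^1≡2120, s^2≡777, s^4≡2270, s^8≡1136, s^16≡2555, s^32≡148, s^64≡3010, s^128≡427, s^256≡2836, s^512≡350
929 = 512 + 256 + 128 + 32 + 1, so s^929 ≡ 350·2836·427·148·2120 ≡ 2202 (mod 3149)
s^929 mod 3149 = 2202 matches H(m).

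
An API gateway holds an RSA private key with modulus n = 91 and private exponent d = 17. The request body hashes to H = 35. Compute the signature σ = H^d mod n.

42

H^2 ≡ 35^2 = 1225 ≡ 42
H^4 ≡ 42^2 = 1764 ≡ 35
H^8 ≡ 35^2 = 1225 ≡ 42
H^16 ≡ 42^2 = 1764 ≡ 35
17 = 16 + 1, so H^17 ≡ 35·35 ≡ 42 (mod 91)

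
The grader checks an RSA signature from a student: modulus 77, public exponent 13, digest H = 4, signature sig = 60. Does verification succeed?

passes

Squares mod 77: sig^1≡60, sig^2≡58, sig^4≡53, sig^8≡37
13 = 8 + 4 + 1, so sig^13 ≡ 37·53·60 ≡ 4 (mod 77)
4 = H, so the signature checks out.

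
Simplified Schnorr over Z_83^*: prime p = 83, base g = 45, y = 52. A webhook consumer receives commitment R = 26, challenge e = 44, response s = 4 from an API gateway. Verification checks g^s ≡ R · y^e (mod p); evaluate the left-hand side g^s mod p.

10

45^2 = 2025 ≡ 33
45^4 ≡ 33^2 = 1089 ≡ 10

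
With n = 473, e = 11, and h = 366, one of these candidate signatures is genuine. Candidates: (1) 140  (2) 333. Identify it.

2

Candidate 1: 140^2 = 19600 ≡ 207; 140^4 ≡ 207^2 = 42849 ≡ 279; 140^8 ≡ 279^2 = 77841 ≡ 269; 11 = 8 + 2 + 1, so 140^11 ≡ 269·207·140 ≡ 107 (mod 473)
Candidate 2: 333^2 = 110889 ≡ 207; 333^4 ≡ 207^2 = 42849 ≡ 279; 333^8 ≡ 279^2 = 77841 ≡ 269; 11 = 8 + 2 + 1, so 333^11 ≡ 269·207·333 ≡ 366 (mod 473)
  → matches h = 366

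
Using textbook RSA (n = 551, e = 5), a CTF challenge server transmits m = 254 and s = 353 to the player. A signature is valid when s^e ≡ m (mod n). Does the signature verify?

verifies

s^5 mod 551 = 254
s^5 mod 551 = 254 matches m.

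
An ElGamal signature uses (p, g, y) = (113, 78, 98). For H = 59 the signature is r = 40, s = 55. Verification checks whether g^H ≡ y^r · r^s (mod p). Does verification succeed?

Left side g^H mod p:
78^2 = 6084 ≡ 95
78^4 ≡ 95^2 = 9025 ≡ 98
78^8 ≡ 98^2 = 9604 ≡ 112
78^16 ≡ 112^2 = 12544 ≡ 1
78^32 ≡ 1^2 = 1
59 = 32 + 16 + 8 + 2 + 1, so 78^59 ≡ 1·1·112·95·78 ≡ 48 (mod 113)
Right side y^r · r^s mod p:
98^2 = 9604 ≡ 112
98^4 ≡ 112^2 = 12544 ≡ 1
98^8 ≡ 1^2 = 1
98^16 ≡ 1^2 = 1
98^32 ≡ 1^2 = 1
40 = 32 + 8, so 98^40 ≡ 1·1 ≡ 1 (mod 113)
40^2 = 1600 ≡ 18
40^4 ≡ 18^2 = 324 ≡ 98
40^8 ≡ 98^2 = 9604 ≡ 112
40^16 ≡ 112^2 = 12544 ≡ 1
40^32 ≡ 1^2 = 1
55 = 32 + 16 + 4 + 2 + 1, so 40^55 ≡ 1·1·98·18·40 ≡ 48 (mod 113)
1·48 = 48 ≡ 48 (mod 113)
48 ≡ 48 (mod 113), so the signature is genuine.

passes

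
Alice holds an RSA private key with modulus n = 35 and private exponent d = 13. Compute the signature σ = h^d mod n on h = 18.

18

h^2 ≡ 18^2 = 324 ≡ 9
h^4 ≡ 9^2 = 81 ≡ 11
h^8 ≡ 11^2 = 121 ≡ 16
13 = 8 + 4 + 1, so h^13 ≡ 16·11·18 ≡ 18 (mod 35)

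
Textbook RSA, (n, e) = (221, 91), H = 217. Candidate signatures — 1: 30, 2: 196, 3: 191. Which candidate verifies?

3

Candidate 1: 30^91 mod 221 = 4
Candidate 2: 196^91 mod 221 = 66
Candidate 3: 191^91 mod 221 = 217
  → matches H = 217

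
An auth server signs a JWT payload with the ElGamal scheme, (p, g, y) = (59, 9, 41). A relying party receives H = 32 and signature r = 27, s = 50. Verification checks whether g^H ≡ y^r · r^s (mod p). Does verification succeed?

fails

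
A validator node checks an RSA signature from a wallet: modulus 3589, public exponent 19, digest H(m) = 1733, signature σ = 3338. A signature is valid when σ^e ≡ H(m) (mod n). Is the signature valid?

σ^19 mod 3589 = 3063
σ^19 mod 3589 = 3063, but H(m) = 1733.

invalid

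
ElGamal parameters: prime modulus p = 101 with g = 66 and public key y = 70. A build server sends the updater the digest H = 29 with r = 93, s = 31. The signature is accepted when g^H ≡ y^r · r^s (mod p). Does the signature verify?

Left side g^H mod p:
66^2 = 4356 ≡ 13
66^4 ≡ 13^2 = 169 ≡ 68
66^8 ≡ 68^2 = 4624 ≡ 79
66^16 ≡ 79^2 = 6241 ≡ 80
29 = 16 + 8 + 4 + 1, so 66^29 ≡ 80·79·68·66 ≡ 27 (mod 101)
Right side y^r · r^s mod p:
70^2 = 4900 ≡ 52
70^4 ≡ 52^2 = 2704 ≡ 78
70^8 ≡ 78^2 = 6084 ≡ 24
70^16 ≡ 24^2 = 576 ≡ 71
70^32 ≡ 71^2 = 5041 ≡ 92
70^64 ≡ 92^2 = 8464 ≡ 81
93 = 64 + 16 + 8 + 4 + 1, so 70^93 ≡ 81·71·24·78·70 ≡ 45 (mod 101)
93^2 = 8649 ≡ 64
93^4 ≡ 64^2 = 4096 ≡ 56
93^8 ≡ 56^2 = 3136 ≡ 5
93^16 ≡ 5^2 = 25
31 = 16 + 8 + 4 + 2 + 1, so 93^31 ≡ 25·5·56·64·93 ≡ 86 (mod 101)
45·86 = 3870 ≡ 32 (mod 101)
27 ≠ 32, so verification fails.

does not verify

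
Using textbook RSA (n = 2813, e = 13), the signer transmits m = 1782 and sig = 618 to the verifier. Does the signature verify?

verifies

sig^13 mod 2813 = 1782
Since 1782 equals the digest 1782, verification succeeds.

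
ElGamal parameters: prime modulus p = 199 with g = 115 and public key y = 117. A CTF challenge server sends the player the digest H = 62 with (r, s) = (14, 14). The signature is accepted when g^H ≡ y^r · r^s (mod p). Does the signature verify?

Left side g^H mod p:
Squares mod 199: 115^1≡115, 115^2≡91, 115^4≡122, 115^8≡158, 115^16≡89, 115^32≡160
62 = 32 + 16 + 8 + 4 + 2, so 115^62 ≡ 160·89·158·122·91 ≡ 102 (mod 199)
Right side y^r · r^s mod p:
Squares mod 199: 117^1≡117, 117^2≡157, 117^4≡172, 117^8≡132
14 = 8 + 4 + 2, so 117^14 ≡ 132·172·157 ≡ 40 (mod 199)
Squares mod 199: 14^1≡14, 14^2≡196, 14^4≡9, 14^8≡81
14 = 8 + 4 + 2, so 14^14 ≡ 81·9·196 ≡ 2 (mod 199)
40·2 = 80 ≡ 80 (mod 199)
102 ≠ 80, so verification fails.

does not verify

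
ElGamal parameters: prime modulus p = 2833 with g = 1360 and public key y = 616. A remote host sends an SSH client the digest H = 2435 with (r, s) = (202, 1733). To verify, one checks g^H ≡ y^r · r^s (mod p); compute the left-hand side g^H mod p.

831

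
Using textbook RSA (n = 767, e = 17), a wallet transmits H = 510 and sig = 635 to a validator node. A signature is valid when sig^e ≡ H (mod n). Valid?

no

sig^2 ≡ 635^2 = 403225 ≡ 550
sig^4 ≡ 550^2 = 302500 ≡ 302
sig^8 ≡ 302^2 = 91204 ≡ 698
sig^16 ≡ 698^2 = 487204 ≡ 159
17 = 16 + 1, so sig^17 ≡ 159·635 ≡ 488 (mod 767)
sig^17 mod 767 = 488, but H = 510.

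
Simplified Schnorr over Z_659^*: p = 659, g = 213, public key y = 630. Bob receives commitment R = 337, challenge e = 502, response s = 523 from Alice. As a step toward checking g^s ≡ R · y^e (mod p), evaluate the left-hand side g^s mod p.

639

213^2 = 45369 ≡ 557
213^4 ≡ 557^2 = 310249 ≡ 519
213^8 ≡ 519^2 = 269361 ≡ 489
213^16 ≡ 489^2 = 239121 ≡ 563
213^32 ≡ 563^2 = 316969 ≡ 649
213^64 ≡ 649^2 = 421201 ≡ 100
213^128 ≡ 100^2 = 10000 ≡ 115
213^256 ≡ 115^2 = 13225 ≡ 45
213^512 ≡ 45^2 = 2025 ≡ 48
523 = 512 + 8 + 2 + 1, so 213^523 ≡ 48·489·557·213 ≡ 639 (mod 659)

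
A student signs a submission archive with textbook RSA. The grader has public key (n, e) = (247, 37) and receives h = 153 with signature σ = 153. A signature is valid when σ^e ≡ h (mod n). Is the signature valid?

valid

σ^37 mod 247 = 153
Since 153 equals the digest 153, verification succeeds.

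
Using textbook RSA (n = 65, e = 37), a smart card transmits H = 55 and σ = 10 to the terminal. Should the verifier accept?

reject

Squares mod 65: σ^1≡10, σ^2≡35, σ^4≡55, σ^8≡35, σ^16≡55, σ^32≡35
37 = 32 + 4 + 1, so σ^37 ≡ 35·55·10 ≡ 10 (mod 65)
σ^37 mod 65 = 10, but H = 55.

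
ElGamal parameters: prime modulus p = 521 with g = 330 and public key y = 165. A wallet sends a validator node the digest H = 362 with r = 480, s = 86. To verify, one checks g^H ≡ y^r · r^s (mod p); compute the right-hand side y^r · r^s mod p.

485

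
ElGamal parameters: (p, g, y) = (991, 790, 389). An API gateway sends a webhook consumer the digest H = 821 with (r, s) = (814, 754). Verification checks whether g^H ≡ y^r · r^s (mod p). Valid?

Left side g^H mod p:
790^2 = 624100 ≡ 761
790^4 ≡ 761^2 = 579121 ≡ 377
790^8 ≡ 377^2 = 142129 ≡ 416
790^16 ≡ 416^2 = 173056 ≡ 622
790^32 ≡ 622^2 = 386884 ≡ 394
790^64 ≡ 394^2 = 155236 ≡ 640
790^128 ≡ 640^2 = 409600 ≡ 317
790^256 ≡ 317^2 = 100489 ≡ 398
790^512 ≡ 398^2 = 158404 ≡ 835
821 = 512 + 256 + 32 + 16 + 4 + 1, so 790^821 ≡ 835·398·394·622·377·790 ≡ 578 (mod 991)
Right side y^r · r^s mod p:
389^2 = 151321 ≡ 689
389^4 ≡ 689^2 = 474721 ≡ 32
389^8 ≡ 32^2 = 1024 ≡ 33
389^16 ≡ 33^2 = 1089 ≡ 98
389^32 ≡ 98^2 = 9604 ≡ 685
389^64 ≡ 685^2 = 469225 ≡ 482
389^128 ≡ 482^2 = 232324 ≡ 430
389^256 ≡ 430^2 = 184900 ≡ 574
389^512 ≡ 574^2 = 329476 ≡ 464
814 = 512 + 256 + 32 + 8 + 4 + 2, so 389^814 ≡ 464·574·685·33·32·689 ≡ 324 (mod 991)
814^2 = 662596 ≡ 608
814^4 ≡ 608^2 = 369664 ≡ 21
814^8 ≡ 21^2 = 441
814^16 ≡ 441^2 = 194481 ≡ 245
814^32 ≡ 245^2 = 60025 ≡ 565
814^64 ≡ 565^2 = 319225 ≡ 123
814^128 ≡ 123^2 = 15129 ≡ 264
814^256 ≡ 264^2 = 69696 ≡ 326
814^512 ≡ 326^2 = 106276 ≡ 239
754 = 512 + 128 + 64 + 32 + 16 + 2, so 814^754 ≡ 239·264·123·565·245·608 ≡ 566 (mod 991)
324·566 = 183384 ≡ 49 (mod 991)
578 ≠ 49, so verification fails.

no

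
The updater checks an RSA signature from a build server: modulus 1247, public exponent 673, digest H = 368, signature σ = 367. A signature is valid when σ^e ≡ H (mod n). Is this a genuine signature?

σ^2 ≡ 367^2 = 134689 ≡ 13
σ^4 ≡ 13^2 = 169
σ^8 ≡ 169^2 = 28561 ≡ 1127
σ^16 ≡ 1127^2 = 1270129 ≡ 683
σ^32 ≡ 683^2 = 466489 ≡ 111
σ^64 ≡ 111^2 = 12321 ≡ 1098
σ^128 ≡ 1098^2 = 1205604 ≡ 1002
σ^256 ≡ 1002^2 = 1004004 ≡ 169
σ^512 ≡ 169^2 = 28561 ≡ 1127
673 = 512 + 128 + 32 + 1, so σ^673 ≡ 1127·1002·111·367 ≡ 367 (mod 1247)
367 ≠ 368, so verification fails.

forged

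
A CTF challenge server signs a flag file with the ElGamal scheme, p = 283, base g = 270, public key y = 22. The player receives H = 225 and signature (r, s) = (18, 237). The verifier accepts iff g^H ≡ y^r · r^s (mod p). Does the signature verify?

Left side g^H mod p:
270^2 = 72900 ≡ 169
270^4 ≡ 169^2 = 28561 ≡ 261
270^8 ≡ 261^2 = 68121 ≡ 201
270^16 ≡ 201^2 = 40401 ≡ 215
270^32 ≡ 215^2 = 46225 ≡ 96
270^64 ≡ 96^2 = 9216 ≡ 160
270^128 ≡ 160^2 = 25600 ≡ 130
225 = 128 + 64 + 32 + 1, so 270^225 ≡ 130·160·96·270 ≡ 58 (mod 283)
Right side y^r · r^s mod p:
22^2 = 484 ≡ 201
22^4 ≡ 201^2 = 40401 ≡ 215
22^8 ≡ 215^2 = 46225 ≡ 96
22^16 ≡ 96^2 = 9216 ≡ 160
18 = 16 + 2, so 22^18 ≡ 160·201 ≡ 181 (mod 283)
18^2 = 324 ≡ 41
18^4 ≡ 41^2 = 1681 ≡ 266
18^8 ≡ 266^2 = 70756 ≡ 6
18^16 ≡ 6^2 = 36
18^32 ≡ 36^2 = 1296 ≡ 164
18^64 ≡ 164^2 = 26896 ≡ 11
18^128 ≡ 11^2 = 121
237 = 128 + 64 + 32 + 8 + 4 + 1, so 18^237 ≡ 121·11·164·6·266·18 ≡ 177 (mod 283)
181·177 = 32037 ≡ 58 (mod 283)
58 ≡ 58 (mod 283), so the signature is genuine.

verifies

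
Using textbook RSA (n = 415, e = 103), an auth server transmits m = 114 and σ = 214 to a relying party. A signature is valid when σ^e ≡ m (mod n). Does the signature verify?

σ^2 ≡ 214^2 = 45796 ≡ 146
σ^4 ≡ 146^2 = 21316 ≡ 151
σ^8 ≡ 151^2 = 22801 ≡ 391
σ^16 ≡ 391^2 = 152881 ≡ 161
σ^32 ≡ 161^2 = 25921 ≡ 191
σ^64 ≡ 191^2 = 36481 ≡ 376
103 = 64 + 32 + 4 + 2 + 1, so σ^103 ≡ 376·191·151·146·214 ≡ 114 (mod 415)
114 = m, so the signature checks out.

verifies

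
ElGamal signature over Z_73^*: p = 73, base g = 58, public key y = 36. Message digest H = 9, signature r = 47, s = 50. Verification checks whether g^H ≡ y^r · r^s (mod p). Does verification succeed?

Left side g^H mod p:
Squares mod 73: 58^1≡58, 58^2≡6, 58^4≡36, 58^8≡55
9 = 8 + 1, so 58^9 ≡ 55·58 ≡ 51 (mod 73)
Right side y^r · r^s mod p:
Squares mod 73: 36^1≡36, 36^2≡55, 36^4≡32, 36^8≡2, 36^16≡4, 36^32≡16
47 = 32 + 8 + 4 + 2 + 1, so 36^47 ≡ 16·2·32·55·36 ≡ 18 (mod 73)
Squares mod 73: 47^1≡47, 47^2≡19, 47^4≡69, 47^8≡16, 47^16≡37, 47^32≡55
50 = 32 + 16 + 2, so 47^50 ≡ 55·37·19 ≡ 48 (mod 73)
18·48 = 864 ≡ 61 (mod 73)
51 ≠ 61, so verification fails.

fails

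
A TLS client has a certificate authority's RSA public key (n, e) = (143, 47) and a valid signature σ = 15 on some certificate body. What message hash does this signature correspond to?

137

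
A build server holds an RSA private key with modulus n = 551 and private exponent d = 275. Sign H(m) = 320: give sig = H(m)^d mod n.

(H(m))^275 mod 551 = 175

175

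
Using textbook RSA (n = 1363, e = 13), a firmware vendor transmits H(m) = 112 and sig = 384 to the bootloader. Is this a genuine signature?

Squares mod 1363: sig^1≡384, sig^2≡252, sig^4≡806, sig^8≡848
13 = 8 + 4 + 1, so sig^13 ≡ 848·806·384 ≡ 112 (mod 1363)
Since 112 equals the digest 112, verification succeeds.

genuine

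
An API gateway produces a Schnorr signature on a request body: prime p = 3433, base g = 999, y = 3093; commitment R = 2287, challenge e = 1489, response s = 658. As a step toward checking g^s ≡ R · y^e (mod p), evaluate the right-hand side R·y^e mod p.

1279

3093^2 = 9566649 ≡ 2311
3093^4 ≡ 2311^2 = 5340721 ≡ 2406
3093^8 ≡ 2406^2 = 5788836 ≡ 798
3093^16 ≡ 798^2 = 636804 ≡ 1699
3093^32 ≡ 1699^2 = 2886601 ≡ 2881
3093^64 ≡ 2881^2 = 8300161 ≡ 2600
3093^128 ≡ 2600^2 = 6760000 ≡ 423
3093^256 ≡ 423^2 = 178929 ≡ 413
3093^512 ≡ 413^2 = 170569 ≡ 2352
3093^1024 ≡ 2352^2 = 5531904 ≡ 1341
1489 = 1024 + 256 + 128 + 64 + 16 + 1, so 3093^1489 ≡ 1341·413·423·2600·1699·3093 ≡ 1979 (mod 3433)
R · y^e ≡ 2287·1979 = 4525973 ≡ 1279 (mod 3433)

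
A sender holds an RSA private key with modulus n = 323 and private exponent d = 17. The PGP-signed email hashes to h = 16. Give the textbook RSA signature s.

101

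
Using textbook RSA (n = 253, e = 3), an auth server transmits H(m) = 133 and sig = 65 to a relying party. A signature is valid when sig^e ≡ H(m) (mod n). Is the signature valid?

invalid

Squares mod 253: sig^1≡65, sig^2≡177
3 = 2 + 1, so sig^3 ≡ 177·65 ≡ 120 (mod 253)
120 ≠ 133, so verification fails.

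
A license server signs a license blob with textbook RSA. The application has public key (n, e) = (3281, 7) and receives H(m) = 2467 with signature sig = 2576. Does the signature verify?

sig^2 ≡ 2576^2 = 6635776 ≡ 1594
sig^4 ≡ 1594^2 = 2540836 ≡ 1342
7 = 4 + 2 + 1, so sig^7 ≡ 1342·1594·2576 ≡ 2467 (mod 3281)
2467 = H(m), so the signature checks out.

verifies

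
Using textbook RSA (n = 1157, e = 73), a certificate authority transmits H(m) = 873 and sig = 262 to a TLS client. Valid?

sig^2 ≡ 262^2 = 68644 ≡ 381
sig^4 ≡ 381^2 = 145161 ≡ 536
sig^8 ≡ 536^2 = 287296 ≡ 360
sig^16 ≡ 360^2 = 129600 ≡ 16
sig^32 ≡ 16^2 = 256
sig^64 ≡ 256^2 = 65536 ≡ 744
73 = 64 + 8 + 1, so sig^73 ≡ 744·360·262 ≡ 873 (mod 1157)
873 = H(m), so the signature checks out.

yes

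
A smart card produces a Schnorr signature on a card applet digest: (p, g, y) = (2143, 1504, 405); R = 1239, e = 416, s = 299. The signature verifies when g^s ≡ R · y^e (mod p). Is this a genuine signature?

forged

g^s mod p:
1504^2 = 2262016 ≡ 1151
1504^4 ≡ 1151^2 = 1324801 ≡ 427
1504^8 ≡ 427^2 = 182329 ≡ 174
1504^16 ≡ 174^2 = 30276 ≡ 274
1504^32 ≡ 274^2 = 75076 ≡ 71
1504^64 ≡ 71^2 = 5041 ≡ 755
1504^128 ≡ 755^2 = 570025 ≡ 2130
1504^256 ≡ 2130^2 = 4536900 ≡ 169
299 = 256 + 32 + 8 + 2 + 1, so 1504^299 ≡ 169·71·174·1151·1504 ≡ 656 (mod 2143)
R · y^e mod p:
405^2 = 164025 ≡ 1157
405^4 ≡ 1157^2 = 1338649 ≡ 1417
405^8 ≡ 1417^2 = 2007889 ≡ 2041
405^16 ≡ 2041^2 = 4165681 ≡ 1832
405^32 ≡ 1832^2 = 3356224 ≡ 286
405^64 ≡ 286^2 = 81796 ≡ 362
405^128 ≡ 362^2 = 131044 ≡ 321
405^256 ≡ 321^2 = 103041 ≡ 177
416 = 256 + 128 + 32, so 405^416 ≡ 177·321·286 ≡ 1436 (mod 2143)
1239·1436 = 1779204 ≡ 514 (mod 2143)
656 ≠ 514; the check fails.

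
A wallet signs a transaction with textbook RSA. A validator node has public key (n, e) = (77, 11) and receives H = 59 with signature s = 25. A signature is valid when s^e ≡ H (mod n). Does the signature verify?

does not verify

Squares mod 77: s^1≡25, s^2≡9, s^4≡4, s^8≡16
11 = 8 + 2 + 1, so s^11 ≡ 16·9·25 ≡ 58 (mod 77)
The recovered value 58 does not match the digest 59.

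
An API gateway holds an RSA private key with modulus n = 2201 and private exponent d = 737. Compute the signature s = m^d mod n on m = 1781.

320

Squares mod 2201: m^1≡1781, m^2≡320, m^4≡1154, m^8≡111, m^16≡1316, m^32≡1870, m^64≡1712, m^128≡1413, m^256≡262, m^512≡413
737 = 512 + 128 + 64 + 32 + 1, so m^737 ≡ 413·1413·1712·1870·1781 ≡ 320 (mod 2201)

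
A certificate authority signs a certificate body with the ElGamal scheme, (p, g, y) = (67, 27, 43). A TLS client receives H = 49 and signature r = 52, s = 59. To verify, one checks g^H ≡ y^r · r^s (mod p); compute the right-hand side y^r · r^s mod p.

53

43^52 mod 67 = 64
52^59 mod 67 = 27
y^r · r^s ≡ 64·27 = 1728 ≡ 53 (mod 67)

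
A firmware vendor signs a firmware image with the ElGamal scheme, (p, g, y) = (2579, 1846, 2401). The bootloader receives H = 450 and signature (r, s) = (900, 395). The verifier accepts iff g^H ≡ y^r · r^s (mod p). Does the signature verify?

Left side g^H mod p:
Squares mod 2579: 1846^1≡1846, 1846^2≡857, 1846^4≡2013, 1846^8≡560, 1846^16≡1541, 1846^32≡2001, 1846^64≡1393, 1846^128≡1041, 1846^256≡501
450 = 256 + 128 + 64 + 2, so 1846^450 ≡ 501·1041·1393·857 ≡ 1569 (mod 2579)
Right side y^r · r^s mod p:
Squares mod 2579: 2401^1≡2401, 2401^2≡736, 2401^4≡106, 2401^8≡920, 2401^16≡488, 2401^32≡876, 2401^64≡1413, 2401^128≡423, 2401^256≡978, 2401^512≡2254
900 = 512 + 256 + 128 + 4, so 2401^900 ≡ 2254·978·423·106 ≡ 2020 (mod 2579)
Squares mod 2579: 900^1≡900, 900^2≡194, 900^4≡1530, 900^8≡1747, 900^16≡1052, 900^32≡313, 900^64≡2546, 900^128≡1089, 900^256≡2160
395 = 256 + 128 + 8 + 2 + 1, so 900^395 ≡ 2160·1089·1747·194·900 ≡ 2325 (mod 2579)
2020·2325 = 4696500 ≡ 141 (mod 2579)
1569 ≠ 141, so verification fails.

does not verify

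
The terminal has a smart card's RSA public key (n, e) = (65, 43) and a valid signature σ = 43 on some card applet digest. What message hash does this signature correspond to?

σ^2 ≡ 43^2 = 1849 ≡ 29
σ^4 ≡ 29^2 = 841 ≡ 61
σ^8 ≡ 61^2 = 3721 ≡ 16
σ^16 ≡ 16^2 = 256 ≡ 61
σ^32 ≡ 61^2 = 3721 ≡ 16
43 = 32 + 8 + 2 + 1, so σ^43 ≡ 16·16·29·43 ≡ 17 (mod 65)

17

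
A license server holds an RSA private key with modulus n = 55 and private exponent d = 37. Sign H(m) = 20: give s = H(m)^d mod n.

(H(m))^2 ≡ 20^2 = 400 ≡ 15
(H(m))^4 ≡ 15^2 = 225 ≡ 5
(H(m))^8 ≡ 5^2 = 25
(H(m))^16 ≡ 25^2 = 625 ≡ 20
(H(m))^32 ≡ 20^2 = 400 ≡ 15
37 = 32 + 4 + 1, so (H(m))^37 ≡ 15·5·20 ≡ 15 (mod 55)

15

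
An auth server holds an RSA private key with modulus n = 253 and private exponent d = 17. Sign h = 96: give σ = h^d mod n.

2

h^2 ≡ 96^2 = 9216 ≡ 108
h^4 ≡ 108^2 = 11664 ≡ 26
h^8 ≡ 26^2 = 676 ≡ 170
h^16 ≡ 170^2 = 28900 ≡ 58
17 = 16 + 1, so h^17 ≡ 58·96 ≡ 2 (mod 253)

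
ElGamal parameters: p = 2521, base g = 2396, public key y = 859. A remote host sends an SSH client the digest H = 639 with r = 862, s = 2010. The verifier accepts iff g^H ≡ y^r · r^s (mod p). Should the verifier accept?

reject

Left side g^H mod p:
2396^2 = 5740816 ≡ 499
2396^4 ≡ 499^2 = 249001 ≡ 1943
2396^8 ≡ 1943^2 = 3775249 ≡ 1312
2396^16 ≡ 1312^2 = 1721344 ≡ 2022
2396^32 ≡ 2022^2 = 4088484 ≡ 1943
2396^64 ≡ 1943^2 = 3775249 ≡ 1312
2396^128 ≡ 1312^2 = 1721344 ≡ 2022
2396^256 ≡ 2022^2 = 4088484 ≡ 1943
2396^512 ≡ 1943^2 = 3775249 ≡ 1312
639 = 512 + 64 + 32 + 16 + 8 + 4 + 2 + 1, so 2396^639 ≡ 1312·1312·1943·2022·1312·1943·499·2396 ≡ 135 (mod 2521)
Right side y^r · r^s mod p:
859^2 = 737881 ≡ 1749
859^4 ≡ 1749^2 = 3059001 ≡ 1028
859^8 ≡ 1028^2 = 1056784 ≡ 485
859^16 ≡ 485^2 = 235225 ≡ 772
859^32 ≡ 772^2 = 595984 ≡ 1028
859^64 ≡ 1028^2 = 1056784 ≡ 485
859^128 ≡ 485^2 = 235225 ≡ 772
859^256 ≡ 772^2 = 595984 ≡ 1028
859^512 ≡ 1028^2 = 1056784 ≡ 485
862 = 512 + 256 + 64 + 16 + 8 + 4 + 2, so 859^862 ≡ 485·1028·485·772·485·1028·1749 ≡ 2036 (mod 2521)
862^2 = 743044 ≡ 1870
862^4 ≡ 1870^2 = 3496900 ≡ 273
862^8 ≡ 273^2 = 74529 ≡ 1420
862^16 ≡ 1420^2 = 2016400 ≡ 2121
862^32 ≡ 2121^2 = 4498641 ≡ 1177
862^64 ≡ 1177^2 = 1385329 ≡ 1300
862^128 ≡ 1300^2 = 1690000 ≡ 930
862^256 ≡ 930^2 = 864900 ≡ 197
862^512 ≡ 197^2 = 38809 ≡ 994
862^1024 ≡ 994^2 = 988036 ≡ 2325
2010 = 1024 + 512 + 256 + 128 + 64 + 16 + 8 + 2, so 862^2010 ≡ 2325·994·197·930·1300·2121·1420·1870 ≡ 2041 (mod 2521)
2036·2041 = 4155476 ≡ 868 (mod 2521)
135 ≠ 868, so verification fails.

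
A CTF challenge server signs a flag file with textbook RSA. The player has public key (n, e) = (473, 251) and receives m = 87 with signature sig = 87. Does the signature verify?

Squares mod 473: sig^1≡87, sig^2≡1, sig^4≡1, sig^8≡1, sig^16≡1, sig^32≡1, sig^64≡1, sig^128≡1
251 = 128 + 64 + 32 + 16 + 8 + 2 + 1, so sig^251 ≡ 1·1·1·1·1·1·87 ≡ 87 (mod 473)
sig^251 mod 473 = 87 matches m.

verifies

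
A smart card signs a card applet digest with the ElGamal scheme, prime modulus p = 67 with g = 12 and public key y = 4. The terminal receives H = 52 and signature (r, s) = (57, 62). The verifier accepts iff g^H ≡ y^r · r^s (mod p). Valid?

no

Left side g^H mod p:
12^52 mod 67 = 26
Right side y^r · r^s mod p:
4^57 mod 67 = 62
57^62 mod 67 = 4
62·4 = 248 ≡ 47 (mod 67)
26 ≠ 47, so verification fails.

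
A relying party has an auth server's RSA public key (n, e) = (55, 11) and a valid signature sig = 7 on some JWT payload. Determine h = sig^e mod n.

sig^2 ≡ 7^2 = 49
sig^4 ≡ 49^2 = 2401 ≡ 36
sig^8 ≡ 36^2 = 1296 ≡ 31
11 = 8 + 2 + 1, so sig^11 ≡ 31·49·7 ≡ 18 (mod 55)

18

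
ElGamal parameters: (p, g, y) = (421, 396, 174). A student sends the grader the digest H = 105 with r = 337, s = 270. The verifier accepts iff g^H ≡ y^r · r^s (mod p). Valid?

Left side g^H mod p:
396^105 mod 421 = 420
Right side y^r · r^s mod p:
174^337 mod 421 = 174
337^270 mod 421 = 75
174·75 = 13050 ≡ 420 (mod 421)
420 ≡ 420 (mod 421), so the signature is genuine.

yes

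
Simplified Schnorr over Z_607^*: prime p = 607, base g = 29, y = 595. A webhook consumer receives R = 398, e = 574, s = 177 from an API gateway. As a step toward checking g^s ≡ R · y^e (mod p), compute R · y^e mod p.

595^2 = 354025 ≡ 144
595^4 ≡ 144^2 = 20736 ≡ 98
595^8 ≡ 98^2 = 9604 ≡ 499
595^16 ≡ 499^2 = 249001 ≡ 131
595^32 ≡ 131^2 = 17161 ≡ 165
595^64 ≡ 165^2 = 27225 ≡ 517
595^128 ≡ 517^2 = 267289 ≡ 209
595^256 ≡ 209^2 = 43681 ≡ 584
595^512 ≡ 584^2 = 341056 ≡ 529
574 = 512 + 32 + 16 + 8 + 4 + 2, so 595^574 ≡ 529·165·131·499·98·144 ≡ 504 (mod 607)
R · y^e ≡ 398·504 = 200592 ≡ 282 (mod 607)

282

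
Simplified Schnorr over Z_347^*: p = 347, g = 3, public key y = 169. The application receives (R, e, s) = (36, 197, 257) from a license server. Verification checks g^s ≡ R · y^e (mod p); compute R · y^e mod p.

222

169^2 = 28561 ≡ 107
169^4 ≡ 107^2 = 11449 ≡ 345
169^8 ≡ 345^2 = 119025 ≡ 4
169^16 ≡ 4^2 = 16
169^32 ≡ 16^2 = 256
169^64 ≡ 256^2 = 65536 ≡ 300
169^128 ≡ 300^2 = 90000 ≡ 127
197 = 128 + 64 + 4 + 1, so 169^197 ≡ 127·300·345·169 ≡ 64 (mod 347)
R · y^e ≡ 36·64 = 2304 ≡ 222 (mod 347)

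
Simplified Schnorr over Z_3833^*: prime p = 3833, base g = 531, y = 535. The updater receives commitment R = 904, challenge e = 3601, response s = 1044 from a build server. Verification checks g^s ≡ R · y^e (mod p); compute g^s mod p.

2753

531^2 = 281961 ≡ 2152
531^4 ≡ 2152^2 = 4631104 ≡ 840
531^8 ≡ 840^2 = 705600 ≡ 328
531^16 ≡ 328^2 = 107584 ≡ 260
531^32 ≡ 260^2 = 67600 ≡ 2439
531^64 ≡ 2439^2 = 5948721 ≡ 3738
531^128 ≡ 3738^2 = 13972644 ≡ 1359
531^256 ≡ 1359^2 = 1846881 ≡ 3208
531^512 ≡ 3208^2 = 10291264 ≡ 3492
531^1024 ≡ 3492^2 = 12194064 ≡ 1291
1044 = 1024 + 16 + 4, so 531^1044 ≡ 1291·260·840 ≡ 2753 (mod 3833)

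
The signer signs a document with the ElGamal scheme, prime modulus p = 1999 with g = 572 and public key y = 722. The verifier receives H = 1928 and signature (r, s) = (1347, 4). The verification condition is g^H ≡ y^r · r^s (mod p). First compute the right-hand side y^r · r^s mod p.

1731

722^2 = 521284 ≡ 1544
722^4 ≡ 1544^2 = 2383936 ≡ 1128
722^8 ≡ 1128^2 = 1272384 ≡ 1020
722^16 ≡ 1020^2 = 1040400 ≡ 920
722^32 ≡ 920^2 = 846400 ≡ 823
722^64 ≡ 823^2 = 677329 ≡ 1667
722^128 ≡ 1667^2 = 2778889 ≡ 279
722^256 ≡ 279^2 = 77841 ≡ 1879
722^512 ≡ 1879^2 = 3530641 ≡ 407
722^1024 ≡ 407^2 = 165649 ≡ 1731
1347 = 1024 + 256 + 64 + 2 + 1, so 722^1347 ≡ 1731·1879·1667·1544·722 ≡ 869 (mod 1999)
1347^2 = 1814409 ≡ 1316
1347^4 ≡ 1316^2 = 1731856 ≡ 722
y^r · r^s ≡ 869·722 = 627418 ≡ 1731 (mod 1999)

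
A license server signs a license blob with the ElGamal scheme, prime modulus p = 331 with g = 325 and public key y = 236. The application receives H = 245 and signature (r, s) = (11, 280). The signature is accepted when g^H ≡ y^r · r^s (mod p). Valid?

Left side g^H mod p:
Squares mod 331: 325^1≡325, 325^2≡36, 325^4≡303, 325^8≡122, 325^16≡320, 325^32≡121, 325^64≡77, 325^128≡302
245 = 128 + 64 + 32 + 16 + 4 + 1, so 325^245 ≡ 302·77·121·320·303·325 ≡ 185 (mod 331)
Right side y^r · r^s mod p:
Squares mod 331: 236^1≡236, 236^2≡88, 236^4≡131, 236^8≡280
11 = 8 + 2 + 1, so 236^11 ≡ 280·88·236 ≡ 32 (mod 331)
Squares mod 331: 11^1≡11, 11^2≡121, 11^4≡77, 11^8≡302, 11^16≡179, 11^32≡265, 11^64≡53, 11^128≡161, 11^256≡103
280 = 256 + 16 + 8, so 11^280 ≡ 103·179·302 ≡ 223 (mod 331)
32·223 = 7136 ≡ 185 (mod 331)
185 ≡ 185 (mod 331), so the signature is genuine.

yes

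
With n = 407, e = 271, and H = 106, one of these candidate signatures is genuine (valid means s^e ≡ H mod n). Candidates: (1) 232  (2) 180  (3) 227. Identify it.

3

Candidate 1: Squares mod 407: 232^1≡232, 232^2≡100, 232^4≡232, 232^8≡100, 232^16≡232, 232^32≡100, 232^64≡232, 232^128≡100, 232^256≡232; 271 = 256 + 8 + 4 + 2 + 1, so 232^271 ≡ 232·100·232·100·232 ≡ 232 (mod 407)
Candidate 2: Squares mod 407: 180^1≡180, 180^2≡247, 180^4≡366, 180^8≡53, 180^16≡367, 180^32≡379, 180^64≡377, 180^128≡86, 180^256≡70; 271 = 256 + 8 + 4 + 2 + 1, so 180^271 ≡ 70·53·366·247·180 ≡ 301 (mod 407)
Candidate 3: Squares mod 407: 227^1≡227, 227^2≡247, 227^4≡366, 227^8≡53, 227^16≡367, 227^32≡379, 227^64≡377, 227^128≡86, 227^256≡70; 271 = 256 + 8 + 4 + 2 + 1, so 227^271 ≡ 70·53·366·247·227 ≡ 106 (mod 407)
  → matches H = 106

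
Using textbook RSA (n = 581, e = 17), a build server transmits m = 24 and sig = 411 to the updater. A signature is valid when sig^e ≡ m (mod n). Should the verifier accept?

Squares mod 581: sig^1≡411, sig^2≡431, sig^4≡422, sig^8≡298, sig^16≡492
17 = 16 + 1, so sig^17 ≡ 492·411 ≡ 24 (mod 581)
24 = m, so the signature checks out.

accept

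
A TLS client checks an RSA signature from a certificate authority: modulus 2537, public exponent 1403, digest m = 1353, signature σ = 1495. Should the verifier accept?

reject

σ^2 ≡ 1495^2 = 2235025 ≡ 2465
σ^4 ≡ 2465^2 = 6076225 ≡ 110
σ^8 ≡ 110^2 = 12100 ≡ 1952
σ^16 ≡ 1952^2 = 3810304 ≡ 2267
σ^32 ≡ 2267^2 = 5139289 ≡ 1864
σ^64 ≡ 1864^2 = 3474496 ≡ 1343
σ^128 ≡ 1343^2 = 1803649 ≡ 2379
σ^256 ≡ 2379^2 = 5659641 ≡ 2131
σ^512 ≡ 2131^2 = 4541161 ≡ 2468
σ^1024 ≡ 2468^2 = 6091024 ≡ 2224
1403 = 1024 + 256 + 64 + 32 + 16 + 8 + 2 + 1, so σ^1403 ≡ 2224·2131·1343·1864·2267·1952·2465·1495 ≡ 765 (mod 2537)
765 ≠ 1353, so verification fails.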